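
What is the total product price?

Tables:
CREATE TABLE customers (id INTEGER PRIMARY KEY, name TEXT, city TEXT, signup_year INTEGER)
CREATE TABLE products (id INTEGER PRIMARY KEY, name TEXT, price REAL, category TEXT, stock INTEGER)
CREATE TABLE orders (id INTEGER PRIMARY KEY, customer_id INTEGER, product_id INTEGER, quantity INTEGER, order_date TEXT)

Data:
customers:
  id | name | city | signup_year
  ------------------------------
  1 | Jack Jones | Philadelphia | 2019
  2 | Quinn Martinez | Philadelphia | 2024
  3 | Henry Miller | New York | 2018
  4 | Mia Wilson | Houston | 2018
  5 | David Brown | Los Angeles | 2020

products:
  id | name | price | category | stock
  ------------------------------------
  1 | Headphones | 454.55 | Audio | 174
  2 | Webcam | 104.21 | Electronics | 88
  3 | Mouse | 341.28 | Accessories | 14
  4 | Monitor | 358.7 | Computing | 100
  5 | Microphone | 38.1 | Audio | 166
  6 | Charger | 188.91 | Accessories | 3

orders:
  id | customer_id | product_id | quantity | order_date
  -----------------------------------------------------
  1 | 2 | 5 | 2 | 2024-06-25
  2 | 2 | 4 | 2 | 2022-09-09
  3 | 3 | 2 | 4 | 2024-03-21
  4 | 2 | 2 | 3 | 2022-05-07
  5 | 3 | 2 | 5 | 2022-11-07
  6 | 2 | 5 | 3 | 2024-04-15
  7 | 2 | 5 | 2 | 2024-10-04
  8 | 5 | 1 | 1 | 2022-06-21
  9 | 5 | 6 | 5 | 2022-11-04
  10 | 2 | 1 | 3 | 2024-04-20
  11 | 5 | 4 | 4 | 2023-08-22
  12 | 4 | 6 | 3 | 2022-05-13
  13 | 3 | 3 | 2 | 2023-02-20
SELECT SUM(price) FROM products

Execution result:
1485.75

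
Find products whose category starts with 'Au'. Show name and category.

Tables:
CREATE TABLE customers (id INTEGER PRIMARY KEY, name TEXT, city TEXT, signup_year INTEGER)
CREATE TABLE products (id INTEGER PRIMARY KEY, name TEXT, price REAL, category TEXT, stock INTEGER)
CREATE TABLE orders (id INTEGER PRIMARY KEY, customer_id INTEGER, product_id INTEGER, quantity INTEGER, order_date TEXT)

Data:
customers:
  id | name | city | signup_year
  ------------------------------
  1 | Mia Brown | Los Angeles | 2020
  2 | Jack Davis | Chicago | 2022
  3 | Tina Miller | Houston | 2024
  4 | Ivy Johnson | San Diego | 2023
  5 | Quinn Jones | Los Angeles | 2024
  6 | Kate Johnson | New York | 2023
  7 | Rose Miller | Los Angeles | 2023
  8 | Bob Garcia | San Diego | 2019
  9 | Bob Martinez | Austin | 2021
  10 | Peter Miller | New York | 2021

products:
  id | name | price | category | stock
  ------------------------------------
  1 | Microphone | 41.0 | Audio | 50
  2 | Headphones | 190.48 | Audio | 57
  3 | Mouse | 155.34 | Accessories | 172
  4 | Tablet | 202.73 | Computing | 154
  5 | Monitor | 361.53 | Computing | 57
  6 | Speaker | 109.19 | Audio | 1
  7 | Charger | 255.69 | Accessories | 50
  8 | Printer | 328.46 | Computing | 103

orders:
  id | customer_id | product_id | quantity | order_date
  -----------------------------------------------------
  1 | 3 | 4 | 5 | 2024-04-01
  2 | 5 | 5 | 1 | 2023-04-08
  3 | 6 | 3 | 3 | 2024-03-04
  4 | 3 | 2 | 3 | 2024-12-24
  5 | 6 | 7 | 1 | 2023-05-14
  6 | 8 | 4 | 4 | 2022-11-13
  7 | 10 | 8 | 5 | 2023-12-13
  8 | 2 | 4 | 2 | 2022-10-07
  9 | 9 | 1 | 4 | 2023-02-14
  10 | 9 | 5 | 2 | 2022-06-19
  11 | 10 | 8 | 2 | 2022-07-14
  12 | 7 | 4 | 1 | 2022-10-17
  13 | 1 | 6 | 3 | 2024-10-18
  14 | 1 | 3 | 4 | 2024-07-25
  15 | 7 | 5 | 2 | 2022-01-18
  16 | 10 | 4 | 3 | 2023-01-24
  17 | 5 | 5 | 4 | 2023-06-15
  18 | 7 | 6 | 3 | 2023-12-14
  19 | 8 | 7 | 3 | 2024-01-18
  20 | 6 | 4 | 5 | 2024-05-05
SELECT name, category FROM products WHERE category LIKE 'Au%'

Execution result:
name | category
Microphone | Audio
Headphones | Audio
Speaker | Audio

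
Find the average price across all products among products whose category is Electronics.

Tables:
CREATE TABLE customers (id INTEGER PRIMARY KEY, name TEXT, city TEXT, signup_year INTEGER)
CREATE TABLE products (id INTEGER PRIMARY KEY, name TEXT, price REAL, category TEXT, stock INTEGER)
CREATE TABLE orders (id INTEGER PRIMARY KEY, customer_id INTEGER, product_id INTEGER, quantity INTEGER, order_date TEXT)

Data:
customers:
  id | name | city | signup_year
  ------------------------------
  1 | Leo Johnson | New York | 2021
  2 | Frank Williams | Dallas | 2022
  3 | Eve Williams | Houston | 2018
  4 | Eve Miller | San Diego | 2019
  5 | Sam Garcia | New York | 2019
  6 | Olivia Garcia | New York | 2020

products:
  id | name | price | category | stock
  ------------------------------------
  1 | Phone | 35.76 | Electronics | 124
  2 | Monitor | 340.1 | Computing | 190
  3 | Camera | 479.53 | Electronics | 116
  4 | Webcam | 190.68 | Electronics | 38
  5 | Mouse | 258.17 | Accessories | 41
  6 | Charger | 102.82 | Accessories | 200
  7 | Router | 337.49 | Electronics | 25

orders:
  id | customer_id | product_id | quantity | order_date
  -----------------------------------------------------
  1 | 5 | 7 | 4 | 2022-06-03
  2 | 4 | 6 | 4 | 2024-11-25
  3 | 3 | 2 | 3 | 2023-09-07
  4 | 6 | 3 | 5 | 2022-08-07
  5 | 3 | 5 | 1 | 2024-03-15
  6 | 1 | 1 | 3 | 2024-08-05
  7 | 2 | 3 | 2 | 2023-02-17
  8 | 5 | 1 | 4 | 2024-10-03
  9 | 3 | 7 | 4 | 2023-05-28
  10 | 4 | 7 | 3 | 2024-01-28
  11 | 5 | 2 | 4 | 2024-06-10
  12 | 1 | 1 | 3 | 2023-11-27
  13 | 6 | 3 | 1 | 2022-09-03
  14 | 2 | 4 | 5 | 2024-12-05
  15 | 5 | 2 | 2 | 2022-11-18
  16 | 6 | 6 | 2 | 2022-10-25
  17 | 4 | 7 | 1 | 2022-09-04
SELECT AVG(price) FROM products WHERE category = 'Electronics'

Execution result:
260.87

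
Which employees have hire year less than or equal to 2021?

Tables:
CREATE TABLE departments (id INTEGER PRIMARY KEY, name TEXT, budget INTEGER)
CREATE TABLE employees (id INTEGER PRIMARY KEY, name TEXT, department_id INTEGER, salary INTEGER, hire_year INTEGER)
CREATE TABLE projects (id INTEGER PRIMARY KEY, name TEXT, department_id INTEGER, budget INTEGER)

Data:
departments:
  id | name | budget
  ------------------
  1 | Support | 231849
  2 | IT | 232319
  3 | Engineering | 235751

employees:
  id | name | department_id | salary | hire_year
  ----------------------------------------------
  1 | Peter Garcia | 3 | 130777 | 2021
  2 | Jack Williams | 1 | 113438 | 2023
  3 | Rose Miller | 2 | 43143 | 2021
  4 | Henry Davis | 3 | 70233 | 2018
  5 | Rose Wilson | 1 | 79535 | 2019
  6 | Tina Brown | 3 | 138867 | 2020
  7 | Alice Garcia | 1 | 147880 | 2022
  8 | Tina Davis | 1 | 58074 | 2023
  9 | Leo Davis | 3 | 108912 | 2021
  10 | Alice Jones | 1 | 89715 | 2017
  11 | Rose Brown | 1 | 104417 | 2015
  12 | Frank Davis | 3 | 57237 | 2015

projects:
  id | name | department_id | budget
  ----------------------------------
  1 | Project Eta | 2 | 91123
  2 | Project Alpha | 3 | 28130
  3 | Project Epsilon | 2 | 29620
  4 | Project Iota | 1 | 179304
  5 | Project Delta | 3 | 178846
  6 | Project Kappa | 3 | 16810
SELECT name, hire_year FROM employees WHERE hire_year <= 2021

Execution result:
name | hire_year
Peter Garcia | 2021
Rose Miller | 2021
Henry Davis | 2018
Rose Wilson | 2019
Tina Brown | 2020
Leo Davis | 2021
Alice Jones | 2017
Rose Brown | 2015
Frank Davis | 2015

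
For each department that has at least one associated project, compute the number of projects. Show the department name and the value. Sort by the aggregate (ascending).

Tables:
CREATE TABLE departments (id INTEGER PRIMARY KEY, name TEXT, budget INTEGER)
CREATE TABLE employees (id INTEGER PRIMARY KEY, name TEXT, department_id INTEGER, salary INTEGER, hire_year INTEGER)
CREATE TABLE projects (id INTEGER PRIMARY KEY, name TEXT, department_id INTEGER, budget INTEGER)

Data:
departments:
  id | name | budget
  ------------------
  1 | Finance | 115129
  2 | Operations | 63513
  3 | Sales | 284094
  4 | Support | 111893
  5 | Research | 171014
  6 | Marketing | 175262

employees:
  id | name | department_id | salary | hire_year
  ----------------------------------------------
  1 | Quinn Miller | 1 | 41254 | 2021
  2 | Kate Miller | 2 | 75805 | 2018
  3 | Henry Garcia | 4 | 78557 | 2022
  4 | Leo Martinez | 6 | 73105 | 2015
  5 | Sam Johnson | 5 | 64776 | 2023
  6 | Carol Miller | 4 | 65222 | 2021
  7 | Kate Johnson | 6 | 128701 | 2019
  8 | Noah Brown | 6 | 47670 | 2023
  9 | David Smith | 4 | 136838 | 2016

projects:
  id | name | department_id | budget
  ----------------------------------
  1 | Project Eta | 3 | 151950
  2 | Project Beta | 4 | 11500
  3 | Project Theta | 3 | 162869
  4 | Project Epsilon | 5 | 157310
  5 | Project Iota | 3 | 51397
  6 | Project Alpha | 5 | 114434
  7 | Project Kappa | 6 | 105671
SELECT p.name, COUNT(*) AS n FROM projects c JOIN departments p ON c.department_id = p.id GROUP BY p.id, p.name ORDER BY n ASC

Execution result:
name | n
Support | 1
Marketing | 1
Research | 2
Sales | 3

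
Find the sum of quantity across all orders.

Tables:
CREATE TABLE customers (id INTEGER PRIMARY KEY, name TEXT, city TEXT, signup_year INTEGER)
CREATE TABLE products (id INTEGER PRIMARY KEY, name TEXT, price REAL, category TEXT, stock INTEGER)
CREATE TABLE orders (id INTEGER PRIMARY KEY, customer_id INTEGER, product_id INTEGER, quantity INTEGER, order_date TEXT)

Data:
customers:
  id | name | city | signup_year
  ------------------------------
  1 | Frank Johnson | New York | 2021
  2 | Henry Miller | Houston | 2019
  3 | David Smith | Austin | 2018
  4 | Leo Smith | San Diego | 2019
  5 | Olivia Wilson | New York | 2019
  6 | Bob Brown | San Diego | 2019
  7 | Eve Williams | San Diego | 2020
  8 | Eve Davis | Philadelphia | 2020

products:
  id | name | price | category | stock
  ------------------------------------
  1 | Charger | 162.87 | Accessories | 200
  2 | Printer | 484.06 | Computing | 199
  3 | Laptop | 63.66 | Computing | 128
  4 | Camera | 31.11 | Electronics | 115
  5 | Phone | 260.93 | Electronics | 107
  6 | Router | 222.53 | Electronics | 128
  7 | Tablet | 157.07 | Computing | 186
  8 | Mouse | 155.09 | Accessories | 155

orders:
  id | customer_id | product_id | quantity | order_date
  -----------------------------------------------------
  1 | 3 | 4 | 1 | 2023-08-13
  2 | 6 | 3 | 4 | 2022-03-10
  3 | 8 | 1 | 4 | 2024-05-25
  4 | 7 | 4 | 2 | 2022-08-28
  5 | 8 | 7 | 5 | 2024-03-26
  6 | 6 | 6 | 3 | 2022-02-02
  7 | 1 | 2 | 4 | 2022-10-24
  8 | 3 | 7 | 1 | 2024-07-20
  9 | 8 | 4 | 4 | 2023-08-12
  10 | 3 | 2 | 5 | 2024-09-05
SELECT SUM(quantity) FROM orders

Execution result:
33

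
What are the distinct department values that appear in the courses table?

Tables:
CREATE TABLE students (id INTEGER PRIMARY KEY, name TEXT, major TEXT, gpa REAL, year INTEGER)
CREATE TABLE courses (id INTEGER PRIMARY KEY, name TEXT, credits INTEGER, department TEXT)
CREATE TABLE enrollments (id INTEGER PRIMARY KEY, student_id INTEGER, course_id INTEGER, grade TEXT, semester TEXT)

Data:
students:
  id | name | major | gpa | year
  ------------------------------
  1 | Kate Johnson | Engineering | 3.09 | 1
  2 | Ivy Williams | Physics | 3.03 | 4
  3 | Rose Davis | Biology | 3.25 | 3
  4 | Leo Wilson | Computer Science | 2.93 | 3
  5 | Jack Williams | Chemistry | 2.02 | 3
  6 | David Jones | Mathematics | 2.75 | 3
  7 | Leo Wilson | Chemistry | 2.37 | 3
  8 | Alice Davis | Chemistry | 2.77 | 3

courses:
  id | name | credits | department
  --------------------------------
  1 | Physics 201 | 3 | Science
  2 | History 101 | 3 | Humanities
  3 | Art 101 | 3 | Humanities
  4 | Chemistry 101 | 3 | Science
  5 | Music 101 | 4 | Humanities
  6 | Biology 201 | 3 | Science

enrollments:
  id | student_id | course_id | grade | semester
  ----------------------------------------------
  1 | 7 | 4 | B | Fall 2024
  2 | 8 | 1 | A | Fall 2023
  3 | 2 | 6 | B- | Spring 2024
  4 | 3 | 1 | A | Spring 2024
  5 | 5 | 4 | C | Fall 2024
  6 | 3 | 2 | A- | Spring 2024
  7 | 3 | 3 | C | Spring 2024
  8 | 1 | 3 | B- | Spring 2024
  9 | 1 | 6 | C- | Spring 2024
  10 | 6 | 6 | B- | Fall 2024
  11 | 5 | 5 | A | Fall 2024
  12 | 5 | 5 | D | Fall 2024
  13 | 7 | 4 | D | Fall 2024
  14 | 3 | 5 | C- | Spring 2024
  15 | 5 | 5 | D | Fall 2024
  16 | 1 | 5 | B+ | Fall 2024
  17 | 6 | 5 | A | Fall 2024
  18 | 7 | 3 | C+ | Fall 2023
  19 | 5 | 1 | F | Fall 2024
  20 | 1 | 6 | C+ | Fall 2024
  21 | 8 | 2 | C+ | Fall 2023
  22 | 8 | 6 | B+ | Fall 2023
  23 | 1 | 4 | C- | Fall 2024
SELECT DISTINCT department FROM courses

Execution result:
department
Science
Humanities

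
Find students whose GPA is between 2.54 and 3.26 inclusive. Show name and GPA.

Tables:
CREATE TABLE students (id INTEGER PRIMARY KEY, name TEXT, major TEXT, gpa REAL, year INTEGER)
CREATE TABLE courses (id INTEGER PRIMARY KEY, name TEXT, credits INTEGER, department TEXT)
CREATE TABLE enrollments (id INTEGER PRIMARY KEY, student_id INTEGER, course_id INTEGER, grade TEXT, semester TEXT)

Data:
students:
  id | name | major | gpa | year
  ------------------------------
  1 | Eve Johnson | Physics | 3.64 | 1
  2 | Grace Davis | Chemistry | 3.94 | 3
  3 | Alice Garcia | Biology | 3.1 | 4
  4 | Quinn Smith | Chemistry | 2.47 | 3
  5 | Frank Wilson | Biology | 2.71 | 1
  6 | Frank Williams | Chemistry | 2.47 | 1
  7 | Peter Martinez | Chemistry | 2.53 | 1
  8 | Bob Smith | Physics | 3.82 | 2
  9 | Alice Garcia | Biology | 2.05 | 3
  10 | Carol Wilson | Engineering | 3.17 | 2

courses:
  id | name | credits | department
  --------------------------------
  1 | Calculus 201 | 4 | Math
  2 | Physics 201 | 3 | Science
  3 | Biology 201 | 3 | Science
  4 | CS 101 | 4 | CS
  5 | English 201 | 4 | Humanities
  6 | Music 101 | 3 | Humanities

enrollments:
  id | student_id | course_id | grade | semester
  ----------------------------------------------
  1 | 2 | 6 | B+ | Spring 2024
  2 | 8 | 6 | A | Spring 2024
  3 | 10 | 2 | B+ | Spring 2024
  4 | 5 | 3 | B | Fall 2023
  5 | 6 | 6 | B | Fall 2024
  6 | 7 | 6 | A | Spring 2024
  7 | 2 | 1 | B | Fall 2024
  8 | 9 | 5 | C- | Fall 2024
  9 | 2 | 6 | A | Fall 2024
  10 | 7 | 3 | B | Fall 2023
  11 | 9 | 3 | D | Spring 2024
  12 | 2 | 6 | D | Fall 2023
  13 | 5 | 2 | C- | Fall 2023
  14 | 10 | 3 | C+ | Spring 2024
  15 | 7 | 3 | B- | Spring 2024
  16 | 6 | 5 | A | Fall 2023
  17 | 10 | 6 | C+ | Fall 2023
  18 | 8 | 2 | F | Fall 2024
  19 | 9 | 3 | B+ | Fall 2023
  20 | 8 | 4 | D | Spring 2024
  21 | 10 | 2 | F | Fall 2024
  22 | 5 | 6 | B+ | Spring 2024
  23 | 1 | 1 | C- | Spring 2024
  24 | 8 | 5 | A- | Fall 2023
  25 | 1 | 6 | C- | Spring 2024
SELECT name, gpa FROM students WHERE gpa BETWEEN 2.54 AND 3.26

Execution result:
name | gpa
Alice Garcia | 3.10
Frank Wilson | 2.71
Carol Wilson | 3.17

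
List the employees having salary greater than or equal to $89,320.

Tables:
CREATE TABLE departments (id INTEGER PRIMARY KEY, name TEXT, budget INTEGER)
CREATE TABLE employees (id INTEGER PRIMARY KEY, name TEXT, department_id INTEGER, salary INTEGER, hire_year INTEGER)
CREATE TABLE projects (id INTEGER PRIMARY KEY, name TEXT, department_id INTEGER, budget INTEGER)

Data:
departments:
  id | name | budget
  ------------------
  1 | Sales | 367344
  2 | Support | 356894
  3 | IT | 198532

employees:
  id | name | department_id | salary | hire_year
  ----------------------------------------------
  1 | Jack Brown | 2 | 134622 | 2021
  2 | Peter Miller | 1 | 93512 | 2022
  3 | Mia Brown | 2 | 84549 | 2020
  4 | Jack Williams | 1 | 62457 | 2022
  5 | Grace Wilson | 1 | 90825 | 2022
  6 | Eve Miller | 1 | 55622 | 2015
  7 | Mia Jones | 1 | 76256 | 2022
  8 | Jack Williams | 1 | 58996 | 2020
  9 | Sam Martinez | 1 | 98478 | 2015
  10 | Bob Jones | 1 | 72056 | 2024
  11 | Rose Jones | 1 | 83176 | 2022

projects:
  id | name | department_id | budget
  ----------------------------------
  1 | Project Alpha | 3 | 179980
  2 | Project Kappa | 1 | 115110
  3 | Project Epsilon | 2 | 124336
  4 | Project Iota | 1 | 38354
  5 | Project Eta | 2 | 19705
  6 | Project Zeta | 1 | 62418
SELECT name, salary FROM employees WHERE salary >= 89320

Execution result:
name | salary
Jack Brown | 134622
Peter Miller | 93512
Grace Wilson | 90825
Sam Martinez | 98478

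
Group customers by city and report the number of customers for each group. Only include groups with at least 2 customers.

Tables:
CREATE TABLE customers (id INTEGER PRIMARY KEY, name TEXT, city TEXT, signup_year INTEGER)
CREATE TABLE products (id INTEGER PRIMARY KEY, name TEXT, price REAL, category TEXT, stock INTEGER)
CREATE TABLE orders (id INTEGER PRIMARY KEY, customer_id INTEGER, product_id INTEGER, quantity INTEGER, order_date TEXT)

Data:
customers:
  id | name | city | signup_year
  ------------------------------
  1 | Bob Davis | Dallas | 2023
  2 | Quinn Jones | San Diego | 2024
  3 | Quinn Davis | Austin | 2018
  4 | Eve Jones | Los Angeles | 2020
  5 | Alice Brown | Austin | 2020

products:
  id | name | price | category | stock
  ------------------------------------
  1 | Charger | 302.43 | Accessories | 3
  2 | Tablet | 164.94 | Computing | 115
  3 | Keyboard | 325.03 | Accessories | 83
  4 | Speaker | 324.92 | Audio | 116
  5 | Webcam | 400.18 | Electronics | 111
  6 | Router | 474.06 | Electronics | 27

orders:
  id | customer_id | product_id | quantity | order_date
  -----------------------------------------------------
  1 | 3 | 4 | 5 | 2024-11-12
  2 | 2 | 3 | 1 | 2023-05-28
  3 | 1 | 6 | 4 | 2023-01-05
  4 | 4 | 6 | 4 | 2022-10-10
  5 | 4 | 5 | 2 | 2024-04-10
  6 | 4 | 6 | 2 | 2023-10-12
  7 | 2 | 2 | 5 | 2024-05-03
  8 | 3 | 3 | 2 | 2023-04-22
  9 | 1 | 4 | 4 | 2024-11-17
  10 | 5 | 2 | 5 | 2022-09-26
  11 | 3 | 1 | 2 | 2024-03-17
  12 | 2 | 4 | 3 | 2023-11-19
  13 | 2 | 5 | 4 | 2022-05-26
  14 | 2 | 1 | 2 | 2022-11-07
SELECT city, COUNT(*) AS n FROM customers GROUP BY city HAVING COUNT(*) >= 2

Execution result:
city | n
Austin | 2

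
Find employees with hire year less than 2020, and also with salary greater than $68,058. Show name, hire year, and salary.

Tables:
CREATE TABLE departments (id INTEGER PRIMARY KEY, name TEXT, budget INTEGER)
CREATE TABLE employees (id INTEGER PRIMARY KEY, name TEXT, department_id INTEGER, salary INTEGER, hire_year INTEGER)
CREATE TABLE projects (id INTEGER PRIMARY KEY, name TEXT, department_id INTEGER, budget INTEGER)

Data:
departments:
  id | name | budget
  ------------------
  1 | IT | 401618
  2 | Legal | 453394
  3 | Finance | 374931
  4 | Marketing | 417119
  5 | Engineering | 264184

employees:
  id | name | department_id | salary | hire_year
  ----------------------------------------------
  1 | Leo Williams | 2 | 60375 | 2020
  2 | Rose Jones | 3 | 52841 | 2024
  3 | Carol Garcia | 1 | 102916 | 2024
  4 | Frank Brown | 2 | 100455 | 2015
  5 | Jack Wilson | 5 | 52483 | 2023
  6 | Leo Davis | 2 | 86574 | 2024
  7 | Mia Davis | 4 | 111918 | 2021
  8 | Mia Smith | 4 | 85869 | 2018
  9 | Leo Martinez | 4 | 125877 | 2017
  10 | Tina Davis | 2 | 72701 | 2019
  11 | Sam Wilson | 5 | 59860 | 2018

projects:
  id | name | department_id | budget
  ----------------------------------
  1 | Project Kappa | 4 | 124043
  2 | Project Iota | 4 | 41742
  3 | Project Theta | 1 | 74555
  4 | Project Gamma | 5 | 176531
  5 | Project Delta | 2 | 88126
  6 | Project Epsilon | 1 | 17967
SELECT name, hire_year, salary FROM employees WHERE hire_year < 2020 AND salary > 68058

Execution result:
name | hire_year | salary
Frank Brown | 2015 | 100455
Mia Smith | 2018 | 85869
Leo Martinez | 2017 | 125877
Tina Davis | 2019 | 72701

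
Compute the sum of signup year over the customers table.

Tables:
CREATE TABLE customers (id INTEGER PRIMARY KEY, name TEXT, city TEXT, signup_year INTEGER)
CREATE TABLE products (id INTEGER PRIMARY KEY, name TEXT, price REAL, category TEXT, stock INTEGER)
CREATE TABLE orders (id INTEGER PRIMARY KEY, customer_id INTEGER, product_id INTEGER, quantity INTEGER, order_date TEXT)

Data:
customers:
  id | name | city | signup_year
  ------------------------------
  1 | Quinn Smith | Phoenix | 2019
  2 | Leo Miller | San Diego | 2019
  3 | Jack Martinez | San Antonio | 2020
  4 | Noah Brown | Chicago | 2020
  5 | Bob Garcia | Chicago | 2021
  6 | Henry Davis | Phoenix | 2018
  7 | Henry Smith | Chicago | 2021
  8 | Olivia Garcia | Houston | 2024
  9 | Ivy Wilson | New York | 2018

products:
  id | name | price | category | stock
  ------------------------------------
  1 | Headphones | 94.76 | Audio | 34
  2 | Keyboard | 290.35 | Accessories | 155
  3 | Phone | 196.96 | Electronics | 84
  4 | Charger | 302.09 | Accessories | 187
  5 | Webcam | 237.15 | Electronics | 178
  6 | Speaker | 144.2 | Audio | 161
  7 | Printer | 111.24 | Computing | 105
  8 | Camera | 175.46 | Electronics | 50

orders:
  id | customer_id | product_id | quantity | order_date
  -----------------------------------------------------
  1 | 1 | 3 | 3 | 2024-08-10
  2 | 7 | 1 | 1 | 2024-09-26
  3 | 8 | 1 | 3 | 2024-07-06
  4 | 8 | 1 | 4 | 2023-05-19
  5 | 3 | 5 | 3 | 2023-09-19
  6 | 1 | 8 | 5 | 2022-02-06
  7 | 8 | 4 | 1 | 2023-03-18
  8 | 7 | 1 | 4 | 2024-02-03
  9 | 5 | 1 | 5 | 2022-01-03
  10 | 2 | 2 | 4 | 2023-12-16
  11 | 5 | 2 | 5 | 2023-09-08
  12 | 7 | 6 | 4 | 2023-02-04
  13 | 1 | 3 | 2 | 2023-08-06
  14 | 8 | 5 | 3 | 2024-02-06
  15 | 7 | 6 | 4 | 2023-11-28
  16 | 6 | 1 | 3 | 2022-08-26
SELECT SUM(signup_year) FROM customers

Execution result:
18180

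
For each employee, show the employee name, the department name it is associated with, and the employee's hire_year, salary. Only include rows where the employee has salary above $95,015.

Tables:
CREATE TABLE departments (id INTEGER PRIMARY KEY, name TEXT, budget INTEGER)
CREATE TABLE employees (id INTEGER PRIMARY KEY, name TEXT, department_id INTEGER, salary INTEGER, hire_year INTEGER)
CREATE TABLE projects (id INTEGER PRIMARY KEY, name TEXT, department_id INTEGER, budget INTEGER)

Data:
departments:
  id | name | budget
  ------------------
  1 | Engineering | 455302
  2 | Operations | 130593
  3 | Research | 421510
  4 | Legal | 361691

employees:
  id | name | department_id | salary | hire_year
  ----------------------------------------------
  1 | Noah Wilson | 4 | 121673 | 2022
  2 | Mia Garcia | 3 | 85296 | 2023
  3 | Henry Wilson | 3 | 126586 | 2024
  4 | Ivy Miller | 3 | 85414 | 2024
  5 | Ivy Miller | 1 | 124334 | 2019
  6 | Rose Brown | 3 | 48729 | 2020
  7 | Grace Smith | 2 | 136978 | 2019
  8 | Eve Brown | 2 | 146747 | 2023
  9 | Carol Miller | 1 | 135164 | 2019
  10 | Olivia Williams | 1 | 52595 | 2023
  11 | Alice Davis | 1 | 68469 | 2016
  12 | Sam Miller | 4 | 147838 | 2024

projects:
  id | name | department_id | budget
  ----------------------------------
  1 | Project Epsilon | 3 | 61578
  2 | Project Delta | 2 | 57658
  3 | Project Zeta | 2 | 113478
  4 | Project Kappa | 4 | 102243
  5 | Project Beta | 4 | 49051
SELECT c.name, p.name AS department, c.hire_year, c.salary FROM employees c JOIN departments p ON c.department_id = p.id WHERE c.salary > 95015

Execution result:
name | department | hire_year | salary
Noah Wilson | Legal | 2022 | 121673
Henry Wilson | Research | 2024 | 126586
Ivy Miller | Engineering | 2019 | 124334
Grace Smith | Operations | 2019 | 136978
Eve Brown | Operations | 2023 | 146747
Carol Miller | Engineering | 2019 | 135164
Sam Miller | Legal | 2024 | 147838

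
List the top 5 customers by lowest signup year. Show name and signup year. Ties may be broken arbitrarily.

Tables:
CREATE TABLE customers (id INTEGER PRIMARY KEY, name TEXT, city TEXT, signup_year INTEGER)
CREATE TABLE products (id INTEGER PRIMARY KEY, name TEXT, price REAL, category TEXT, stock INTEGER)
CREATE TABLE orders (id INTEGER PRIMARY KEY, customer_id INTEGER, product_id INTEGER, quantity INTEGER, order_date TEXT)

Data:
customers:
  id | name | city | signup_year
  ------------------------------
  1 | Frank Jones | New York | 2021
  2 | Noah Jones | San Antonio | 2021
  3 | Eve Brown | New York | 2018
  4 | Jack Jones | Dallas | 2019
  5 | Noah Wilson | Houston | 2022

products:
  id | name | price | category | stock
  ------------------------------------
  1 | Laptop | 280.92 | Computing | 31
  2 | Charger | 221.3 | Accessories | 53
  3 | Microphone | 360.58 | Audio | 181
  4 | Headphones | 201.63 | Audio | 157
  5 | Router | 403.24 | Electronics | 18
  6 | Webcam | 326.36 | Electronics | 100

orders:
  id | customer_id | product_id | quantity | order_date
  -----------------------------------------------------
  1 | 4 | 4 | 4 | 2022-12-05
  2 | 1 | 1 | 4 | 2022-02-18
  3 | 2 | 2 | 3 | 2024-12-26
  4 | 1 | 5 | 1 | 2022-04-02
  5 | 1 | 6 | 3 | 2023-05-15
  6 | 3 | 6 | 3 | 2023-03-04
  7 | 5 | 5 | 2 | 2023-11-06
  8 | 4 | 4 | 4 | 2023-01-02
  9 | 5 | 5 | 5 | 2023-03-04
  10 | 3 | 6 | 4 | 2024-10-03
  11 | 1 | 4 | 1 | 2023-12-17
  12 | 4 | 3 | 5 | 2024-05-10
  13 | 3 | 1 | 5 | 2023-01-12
SELECT name, signup_year FROM customers ORDER BY signup_year ASC LIMIT 5

Execution result:
name | signup_year
Eve Brown | 2018
Jack Jones | 2019
Frank Jones | 2021
Noah Jones | 2021
Noah Wilson | 2022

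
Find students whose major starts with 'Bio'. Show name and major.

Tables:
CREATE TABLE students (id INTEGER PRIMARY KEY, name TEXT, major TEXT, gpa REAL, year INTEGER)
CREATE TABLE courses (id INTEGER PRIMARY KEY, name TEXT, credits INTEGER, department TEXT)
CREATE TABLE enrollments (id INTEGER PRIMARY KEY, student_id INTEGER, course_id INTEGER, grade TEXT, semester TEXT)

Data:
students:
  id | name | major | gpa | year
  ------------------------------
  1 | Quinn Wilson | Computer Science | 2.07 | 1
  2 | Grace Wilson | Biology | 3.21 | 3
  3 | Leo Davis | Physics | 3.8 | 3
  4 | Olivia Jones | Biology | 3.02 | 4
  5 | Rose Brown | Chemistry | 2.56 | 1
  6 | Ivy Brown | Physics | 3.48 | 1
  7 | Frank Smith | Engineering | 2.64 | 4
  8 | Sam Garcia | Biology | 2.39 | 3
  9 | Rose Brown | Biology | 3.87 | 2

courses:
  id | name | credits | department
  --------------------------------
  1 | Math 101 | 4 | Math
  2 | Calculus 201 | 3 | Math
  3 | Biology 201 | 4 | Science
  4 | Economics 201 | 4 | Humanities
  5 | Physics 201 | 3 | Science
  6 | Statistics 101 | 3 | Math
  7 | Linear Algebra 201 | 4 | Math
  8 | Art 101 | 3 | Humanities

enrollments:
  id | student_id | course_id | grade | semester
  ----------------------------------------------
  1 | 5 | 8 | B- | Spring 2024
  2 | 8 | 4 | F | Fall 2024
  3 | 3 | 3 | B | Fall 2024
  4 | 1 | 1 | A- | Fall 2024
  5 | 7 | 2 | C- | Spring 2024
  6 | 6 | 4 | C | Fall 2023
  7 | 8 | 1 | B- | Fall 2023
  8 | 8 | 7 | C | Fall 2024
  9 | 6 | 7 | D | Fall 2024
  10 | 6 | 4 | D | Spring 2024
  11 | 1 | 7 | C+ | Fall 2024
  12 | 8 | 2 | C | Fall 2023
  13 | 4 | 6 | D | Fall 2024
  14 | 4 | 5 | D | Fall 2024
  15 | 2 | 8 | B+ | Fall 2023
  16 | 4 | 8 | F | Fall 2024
SELECT name, major FROM students WHERE major LIKE 'Bio%'

Execution result:
name | major
Grace Wilson | Biology
Olivia Jones | Biology
Sam Garcia | Biology
Rose Brown | Biology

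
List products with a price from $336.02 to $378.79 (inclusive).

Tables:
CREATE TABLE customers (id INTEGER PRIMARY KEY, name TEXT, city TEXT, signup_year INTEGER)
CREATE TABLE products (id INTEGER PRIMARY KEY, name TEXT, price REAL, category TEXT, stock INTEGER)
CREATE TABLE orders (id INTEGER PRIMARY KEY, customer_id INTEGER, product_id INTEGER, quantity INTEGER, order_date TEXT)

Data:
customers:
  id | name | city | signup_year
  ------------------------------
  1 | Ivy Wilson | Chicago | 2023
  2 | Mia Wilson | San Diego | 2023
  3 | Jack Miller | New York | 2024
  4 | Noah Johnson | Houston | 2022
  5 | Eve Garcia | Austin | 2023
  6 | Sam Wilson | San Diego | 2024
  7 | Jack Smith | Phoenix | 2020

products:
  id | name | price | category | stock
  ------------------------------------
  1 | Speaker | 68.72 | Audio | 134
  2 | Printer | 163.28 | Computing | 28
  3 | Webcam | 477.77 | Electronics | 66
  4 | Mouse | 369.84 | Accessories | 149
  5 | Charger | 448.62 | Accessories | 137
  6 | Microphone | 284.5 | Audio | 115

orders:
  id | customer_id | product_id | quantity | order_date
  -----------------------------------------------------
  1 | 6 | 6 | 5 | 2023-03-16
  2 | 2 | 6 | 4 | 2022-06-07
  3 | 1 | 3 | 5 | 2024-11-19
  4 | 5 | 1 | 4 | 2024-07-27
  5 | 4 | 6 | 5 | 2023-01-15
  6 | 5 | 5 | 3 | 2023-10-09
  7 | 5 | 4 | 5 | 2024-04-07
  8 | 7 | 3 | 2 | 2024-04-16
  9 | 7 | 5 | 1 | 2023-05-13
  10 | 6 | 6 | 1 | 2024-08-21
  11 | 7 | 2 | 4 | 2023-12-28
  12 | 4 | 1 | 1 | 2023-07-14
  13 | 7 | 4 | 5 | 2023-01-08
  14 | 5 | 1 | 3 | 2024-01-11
SELECT name, price FROM products WHERE price BETWEEN 336.02 AND 378.79

Execution result:
name | price
Mouse | 369.84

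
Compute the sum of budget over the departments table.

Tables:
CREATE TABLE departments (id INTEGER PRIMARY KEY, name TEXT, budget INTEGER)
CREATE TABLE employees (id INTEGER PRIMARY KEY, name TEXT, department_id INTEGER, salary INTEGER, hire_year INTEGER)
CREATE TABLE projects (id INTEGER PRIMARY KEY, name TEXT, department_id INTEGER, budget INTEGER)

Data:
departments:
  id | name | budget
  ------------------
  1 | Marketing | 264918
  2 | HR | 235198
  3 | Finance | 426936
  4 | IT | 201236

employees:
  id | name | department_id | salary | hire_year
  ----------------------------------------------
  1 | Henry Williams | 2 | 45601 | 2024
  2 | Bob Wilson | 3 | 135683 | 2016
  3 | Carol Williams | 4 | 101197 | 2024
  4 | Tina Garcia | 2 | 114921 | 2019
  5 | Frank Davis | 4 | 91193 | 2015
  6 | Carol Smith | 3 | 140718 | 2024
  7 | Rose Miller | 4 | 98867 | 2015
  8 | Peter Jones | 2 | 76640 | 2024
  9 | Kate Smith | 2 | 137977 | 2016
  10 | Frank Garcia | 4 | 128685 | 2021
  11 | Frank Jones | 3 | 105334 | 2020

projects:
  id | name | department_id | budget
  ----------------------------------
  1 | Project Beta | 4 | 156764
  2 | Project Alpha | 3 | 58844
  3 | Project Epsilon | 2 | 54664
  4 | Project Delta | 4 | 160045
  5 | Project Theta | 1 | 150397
SELECT SUM(budget) FROM departments

Execution result:
1128288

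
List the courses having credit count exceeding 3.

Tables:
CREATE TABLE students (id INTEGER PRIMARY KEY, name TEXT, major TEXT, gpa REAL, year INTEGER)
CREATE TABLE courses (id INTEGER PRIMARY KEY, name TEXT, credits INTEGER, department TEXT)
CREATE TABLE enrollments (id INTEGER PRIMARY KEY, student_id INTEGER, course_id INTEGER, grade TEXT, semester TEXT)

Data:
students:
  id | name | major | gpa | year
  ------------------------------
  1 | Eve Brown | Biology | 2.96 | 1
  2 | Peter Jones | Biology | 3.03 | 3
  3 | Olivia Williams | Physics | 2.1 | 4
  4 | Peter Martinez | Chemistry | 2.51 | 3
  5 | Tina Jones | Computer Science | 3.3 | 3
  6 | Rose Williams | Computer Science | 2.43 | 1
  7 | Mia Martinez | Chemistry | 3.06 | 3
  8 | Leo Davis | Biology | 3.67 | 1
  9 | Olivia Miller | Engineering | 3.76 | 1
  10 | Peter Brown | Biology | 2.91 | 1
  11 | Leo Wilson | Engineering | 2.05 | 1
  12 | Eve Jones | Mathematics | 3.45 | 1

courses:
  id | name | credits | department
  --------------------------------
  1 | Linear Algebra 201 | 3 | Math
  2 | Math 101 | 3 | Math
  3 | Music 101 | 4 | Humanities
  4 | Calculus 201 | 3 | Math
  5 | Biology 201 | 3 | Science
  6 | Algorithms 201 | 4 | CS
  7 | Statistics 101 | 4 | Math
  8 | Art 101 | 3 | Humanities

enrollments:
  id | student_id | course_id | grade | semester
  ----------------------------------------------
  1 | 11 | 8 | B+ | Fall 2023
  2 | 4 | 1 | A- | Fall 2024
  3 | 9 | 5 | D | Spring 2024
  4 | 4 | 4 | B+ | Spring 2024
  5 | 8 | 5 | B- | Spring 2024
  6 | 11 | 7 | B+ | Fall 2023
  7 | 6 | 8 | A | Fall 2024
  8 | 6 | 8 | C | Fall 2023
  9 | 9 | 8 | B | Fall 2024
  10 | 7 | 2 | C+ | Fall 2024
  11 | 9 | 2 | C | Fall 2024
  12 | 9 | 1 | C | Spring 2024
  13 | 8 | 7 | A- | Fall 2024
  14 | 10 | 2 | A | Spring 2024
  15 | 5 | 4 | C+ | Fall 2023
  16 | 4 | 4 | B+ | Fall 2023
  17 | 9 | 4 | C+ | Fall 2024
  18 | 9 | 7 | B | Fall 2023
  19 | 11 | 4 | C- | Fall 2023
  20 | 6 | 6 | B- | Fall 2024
SELECT name, credits FROM courses WHERE credits > 3

Execution result:
name | credits
Music 101 | 4
Algorithms 201 | 4
Statistics 101 | 4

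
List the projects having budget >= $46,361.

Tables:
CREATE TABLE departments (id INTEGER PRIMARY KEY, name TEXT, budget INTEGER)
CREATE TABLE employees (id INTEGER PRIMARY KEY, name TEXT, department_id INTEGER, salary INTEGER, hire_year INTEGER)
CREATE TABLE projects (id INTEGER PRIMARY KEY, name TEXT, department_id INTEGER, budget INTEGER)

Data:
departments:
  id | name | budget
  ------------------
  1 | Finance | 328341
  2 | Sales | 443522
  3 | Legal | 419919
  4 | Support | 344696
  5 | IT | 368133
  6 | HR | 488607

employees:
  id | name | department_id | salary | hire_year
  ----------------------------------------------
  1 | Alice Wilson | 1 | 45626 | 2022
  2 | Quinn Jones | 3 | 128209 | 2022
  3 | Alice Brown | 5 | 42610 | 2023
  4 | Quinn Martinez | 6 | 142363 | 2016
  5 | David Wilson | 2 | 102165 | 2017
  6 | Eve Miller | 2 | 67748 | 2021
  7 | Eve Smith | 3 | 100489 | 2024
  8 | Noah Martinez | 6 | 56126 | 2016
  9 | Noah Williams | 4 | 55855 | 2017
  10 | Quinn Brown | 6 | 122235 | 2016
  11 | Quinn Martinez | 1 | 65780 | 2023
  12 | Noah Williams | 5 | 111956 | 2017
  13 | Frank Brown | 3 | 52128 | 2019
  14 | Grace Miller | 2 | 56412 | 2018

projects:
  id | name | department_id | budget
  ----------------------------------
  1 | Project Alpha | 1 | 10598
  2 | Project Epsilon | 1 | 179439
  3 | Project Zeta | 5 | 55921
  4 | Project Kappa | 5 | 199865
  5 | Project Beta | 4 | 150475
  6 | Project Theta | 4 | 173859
SELECT name, budget FROM projects WHERE budget >= 46361

Execution result:
name | budget
Project Epsilon | 179439
Project Zeta | 55921
Project Kappa | 199865
Project Beta | 150475
Project Theta | 173859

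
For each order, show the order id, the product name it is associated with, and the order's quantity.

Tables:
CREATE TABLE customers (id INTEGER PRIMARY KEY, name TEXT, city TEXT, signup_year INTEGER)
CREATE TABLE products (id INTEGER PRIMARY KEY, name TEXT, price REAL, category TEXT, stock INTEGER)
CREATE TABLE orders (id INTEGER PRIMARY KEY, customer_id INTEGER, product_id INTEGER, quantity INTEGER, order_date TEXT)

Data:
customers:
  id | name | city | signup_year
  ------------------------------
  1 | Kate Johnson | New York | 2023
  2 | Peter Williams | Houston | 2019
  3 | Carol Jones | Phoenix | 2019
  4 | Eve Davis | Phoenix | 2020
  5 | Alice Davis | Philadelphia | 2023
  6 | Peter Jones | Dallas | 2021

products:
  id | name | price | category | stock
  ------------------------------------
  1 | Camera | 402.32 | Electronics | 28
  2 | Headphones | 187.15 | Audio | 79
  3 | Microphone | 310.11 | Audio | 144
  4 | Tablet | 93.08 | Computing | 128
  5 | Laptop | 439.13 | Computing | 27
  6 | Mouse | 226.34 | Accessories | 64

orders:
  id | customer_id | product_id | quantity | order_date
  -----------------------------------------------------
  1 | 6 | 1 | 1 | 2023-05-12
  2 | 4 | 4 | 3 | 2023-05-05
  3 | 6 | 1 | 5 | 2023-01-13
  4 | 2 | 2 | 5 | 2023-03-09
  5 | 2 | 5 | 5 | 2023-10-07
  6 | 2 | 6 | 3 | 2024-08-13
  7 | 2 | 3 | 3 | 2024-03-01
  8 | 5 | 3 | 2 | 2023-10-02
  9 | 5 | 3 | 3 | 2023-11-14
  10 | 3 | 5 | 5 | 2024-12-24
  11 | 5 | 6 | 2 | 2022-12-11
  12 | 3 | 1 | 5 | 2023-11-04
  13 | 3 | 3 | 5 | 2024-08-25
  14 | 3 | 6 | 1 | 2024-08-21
SELECT c.id, p.name AS product, c.quantity FROM orders c JOIN products p ON c.product_id = p.id

Execution result:
id | product | quantity
1 | Camera | 1
2 | Tablet | 3
3 | Camera | 5
4 | Headphones | 5
5 | Laptop | 5
6 | Mouse | 3
7 | Microphone | 3
8 | Microphone | 2
9 | Microphone | 3
10 | Laptop | 5
11 | Mouse | 2
12 | Camera | 5
13 | Microphone | 5
14 | Mouse | 1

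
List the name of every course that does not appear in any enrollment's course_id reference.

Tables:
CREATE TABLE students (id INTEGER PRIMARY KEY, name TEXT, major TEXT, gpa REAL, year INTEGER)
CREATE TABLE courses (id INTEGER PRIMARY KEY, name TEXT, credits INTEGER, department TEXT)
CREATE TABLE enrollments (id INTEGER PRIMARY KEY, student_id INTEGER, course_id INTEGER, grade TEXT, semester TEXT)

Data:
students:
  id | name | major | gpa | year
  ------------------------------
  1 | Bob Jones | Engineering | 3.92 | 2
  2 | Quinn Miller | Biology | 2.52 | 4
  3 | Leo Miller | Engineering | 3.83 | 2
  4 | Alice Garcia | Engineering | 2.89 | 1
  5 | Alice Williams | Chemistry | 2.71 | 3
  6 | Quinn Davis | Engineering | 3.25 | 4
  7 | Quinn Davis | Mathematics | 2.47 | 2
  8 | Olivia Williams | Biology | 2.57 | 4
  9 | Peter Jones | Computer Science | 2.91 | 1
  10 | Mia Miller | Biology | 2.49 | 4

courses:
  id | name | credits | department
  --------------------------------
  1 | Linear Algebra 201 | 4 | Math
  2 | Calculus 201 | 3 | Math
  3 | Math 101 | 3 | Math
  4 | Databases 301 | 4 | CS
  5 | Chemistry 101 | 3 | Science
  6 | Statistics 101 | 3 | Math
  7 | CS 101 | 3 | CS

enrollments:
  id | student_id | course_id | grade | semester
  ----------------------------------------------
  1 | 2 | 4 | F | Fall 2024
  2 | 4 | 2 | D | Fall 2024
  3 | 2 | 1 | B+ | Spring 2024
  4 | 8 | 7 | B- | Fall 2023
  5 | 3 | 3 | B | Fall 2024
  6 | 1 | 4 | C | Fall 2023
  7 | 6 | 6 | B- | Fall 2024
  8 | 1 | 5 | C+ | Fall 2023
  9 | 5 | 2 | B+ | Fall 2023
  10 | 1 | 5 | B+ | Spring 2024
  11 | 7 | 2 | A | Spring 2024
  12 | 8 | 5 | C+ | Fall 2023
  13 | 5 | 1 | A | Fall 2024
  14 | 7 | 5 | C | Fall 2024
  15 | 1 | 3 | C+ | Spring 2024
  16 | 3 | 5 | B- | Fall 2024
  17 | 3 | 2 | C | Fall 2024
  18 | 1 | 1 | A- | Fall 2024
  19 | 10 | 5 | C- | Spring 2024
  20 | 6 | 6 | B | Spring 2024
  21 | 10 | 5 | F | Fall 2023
SELECT p.name FROM courses p LEFT JOIN enrollments c ON c.course_id = p.id WHERE c.id IS NULL

Execution result:
(no rows)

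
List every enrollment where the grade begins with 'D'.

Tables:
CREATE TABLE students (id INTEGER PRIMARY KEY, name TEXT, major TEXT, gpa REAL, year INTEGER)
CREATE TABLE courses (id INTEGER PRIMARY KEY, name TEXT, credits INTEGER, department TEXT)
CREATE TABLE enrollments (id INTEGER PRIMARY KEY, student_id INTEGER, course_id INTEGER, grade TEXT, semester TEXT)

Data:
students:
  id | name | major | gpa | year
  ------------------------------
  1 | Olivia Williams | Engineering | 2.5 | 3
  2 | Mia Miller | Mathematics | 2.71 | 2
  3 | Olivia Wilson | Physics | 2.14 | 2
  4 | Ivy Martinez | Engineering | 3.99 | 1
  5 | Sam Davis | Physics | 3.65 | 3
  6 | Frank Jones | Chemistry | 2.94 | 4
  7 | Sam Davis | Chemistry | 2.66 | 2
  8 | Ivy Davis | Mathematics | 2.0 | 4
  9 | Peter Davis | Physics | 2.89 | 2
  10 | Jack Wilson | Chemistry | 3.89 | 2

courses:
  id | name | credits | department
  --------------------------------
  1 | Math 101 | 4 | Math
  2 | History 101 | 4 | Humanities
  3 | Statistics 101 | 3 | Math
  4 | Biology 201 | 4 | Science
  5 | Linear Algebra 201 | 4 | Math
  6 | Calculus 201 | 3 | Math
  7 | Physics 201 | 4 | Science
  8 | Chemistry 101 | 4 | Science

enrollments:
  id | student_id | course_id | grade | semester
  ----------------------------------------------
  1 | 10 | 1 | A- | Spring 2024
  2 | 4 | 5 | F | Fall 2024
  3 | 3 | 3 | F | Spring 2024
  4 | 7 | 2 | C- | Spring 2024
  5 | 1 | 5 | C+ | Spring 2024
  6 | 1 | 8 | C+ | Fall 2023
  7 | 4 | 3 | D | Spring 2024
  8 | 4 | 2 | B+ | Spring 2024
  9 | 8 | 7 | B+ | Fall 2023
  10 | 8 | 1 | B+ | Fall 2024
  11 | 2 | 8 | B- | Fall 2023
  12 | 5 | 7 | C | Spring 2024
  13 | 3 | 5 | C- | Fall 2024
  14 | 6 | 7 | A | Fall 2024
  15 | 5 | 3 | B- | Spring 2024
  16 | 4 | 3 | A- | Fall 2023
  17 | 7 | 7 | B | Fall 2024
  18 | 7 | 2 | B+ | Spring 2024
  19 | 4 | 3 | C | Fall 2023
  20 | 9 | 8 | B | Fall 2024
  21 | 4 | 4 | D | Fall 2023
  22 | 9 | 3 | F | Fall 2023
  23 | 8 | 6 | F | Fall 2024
SELECT id, grade FROM enrollments WHERE grade LIKE 'D%'

Execution result:
id | grade
7 | D
21 | D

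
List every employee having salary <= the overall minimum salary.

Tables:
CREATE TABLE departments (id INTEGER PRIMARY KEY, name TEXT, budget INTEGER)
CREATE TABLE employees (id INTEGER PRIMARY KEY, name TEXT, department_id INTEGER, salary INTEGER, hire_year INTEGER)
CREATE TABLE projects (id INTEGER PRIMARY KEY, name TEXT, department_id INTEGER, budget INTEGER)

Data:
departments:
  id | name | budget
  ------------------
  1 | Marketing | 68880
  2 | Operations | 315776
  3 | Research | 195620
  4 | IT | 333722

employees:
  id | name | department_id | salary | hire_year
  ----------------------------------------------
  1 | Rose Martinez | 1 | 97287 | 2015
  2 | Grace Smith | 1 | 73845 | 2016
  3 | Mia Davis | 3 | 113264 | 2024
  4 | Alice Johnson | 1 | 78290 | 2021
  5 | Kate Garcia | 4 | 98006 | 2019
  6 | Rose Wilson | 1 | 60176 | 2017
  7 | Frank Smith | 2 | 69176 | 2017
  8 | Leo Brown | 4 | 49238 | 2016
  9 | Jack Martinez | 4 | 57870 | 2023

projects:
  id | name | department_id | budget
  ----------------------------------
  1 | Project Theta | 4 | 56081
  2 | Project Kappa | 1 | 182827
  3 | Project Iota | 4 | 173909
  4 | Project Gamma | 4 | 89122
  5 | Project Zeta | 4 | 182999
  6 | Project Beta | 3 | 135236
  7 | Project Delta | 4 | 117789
SELECT name, salary FROM employees WHERE salary <= (SELECT MIN(salary) FROM employees)

Execution result:
name | salary
Leo Brown | 49238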